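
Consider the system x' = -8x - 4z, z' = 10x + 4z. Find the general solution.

x(t) = -K_1e^(-2t)sin(2t) + K_1e^(-2t)cos(2t) + K_2e^(-2t)sin(2t) + K_2e^(-2t)cos(2t), z(t) = 2K_1e^(-2t)sin(2t) - K_1e^(-2t)cos(2t) - K_2e^(-2t)sin(2t) - 2K_2e^(-2t)cos(2t)

Coefficient matrix A = [[-8, -4], [10, 4]].
Characteristic polynomial det(A - λI) = λ^2 + 4λ + 8 = 0.
Eigenvalues λ = -2 ± 2i (complex conjugate pair).
For λ=-2+2i: an eigenvector is (1,-1) - i(-1,2) = (1 + i, -1 - 2i).
A real fundamental pair from Re and Im of e^((-2+2i)t)v: X_1 = e^(-2t)(cos(2t)·(1,-1) + sin(2t)·(-1,2)), X_2 = e^(-2t)(sin(2t)·(1,-1) - cos(2t)·(-1,2)).
General solution: K_1X_1 + K_2X_2.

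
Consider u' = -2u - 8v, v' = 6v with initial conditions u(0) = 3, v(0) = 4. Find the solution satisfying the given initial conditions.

Coefficient matrix A = [[-2, -8], [0, 6]].
Characteristic polynomial det(A - λI) = λ^2 - 4λ - 12 = 0.
Eigenvalues λ = -2, 6.
For λ=-2: (A-λI) row 1 is [0, -8], so an eigenvector is (-1, 0).
For λ=6: (A-λI) row 1 is [-8, -8], so an eigenvector is (1, -1).
General solution: C_1e^(-2t)(-1,0) + C_2e^(6t)(1,-1).
Applying u(0)=3, v(0)=4 gives C_1=-7, C_2=-4.

u(t) = -4e^(6t) + 7e^(-2t), v(t) = 4e^(6t)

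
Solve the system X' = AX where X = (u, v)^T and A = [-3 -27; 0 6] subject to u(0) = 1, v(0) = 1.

u(t) = -3e^(6t) + 4e^(-3t), v(t) = e^(6t)

Coefficient matrix A = [[-3, -27], [0, 6]].
Characteristic polynomial det(A - λI) = λ^2 - 3λ - 18 = 0.
Eigenvalues λ = 6, -3.
For λ=6: (A-λI) row 1 is [-9, -27], so an eigenvector is (-3, 1).
For λ=-3: (A-λI) row 1 is [0, -27], so an eigenvector is (-1, 0).
General solution: c_1e^(6t)(-3,1) + c_2e^(-3t)(-1,0).
Applying u(0)=1, v(0)=1 gives c_1=1, c_2=-4.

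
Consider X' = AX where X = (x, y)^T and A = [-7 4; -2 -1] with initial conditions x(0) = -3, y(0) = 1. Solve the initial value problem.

Coefficient matrix A = [[-7, 4], [-2, -1]].
Characteristic polynomial det(A - λI) = λ^2 + 8λ + 15 = 0.
Eigenvalues λ = -3, -5.
For λ=-3: (A-λI) row 1 is [-4, 4], so an eigenvector is (-1, -1).
For λ=-5: (A-λI) row 1 is [-2, 4], so an eigenvector is (2, 1).
General solution: c_1e^(-3t)(-1,-1) + c_2e^(-5t)(2,1).
Applying x(0)=-3, y(0)=1 gives c_1=-5, c_2=-4.

x(t) = 5e^(-3t) - 8e^(-5t), y(t) = 5e^(-3t) - 4e^(-5t)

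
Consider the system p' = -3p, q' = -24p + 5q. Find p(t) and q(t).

p(t) = -C_2e^(-3t), q(t) = C_1e^(5t) - 3C_2e^(-3t)

Coefficient matrix A = [[-3, 0], [-24, 5]].
Characteristic polynomial det(A - λI) = λ^2 - 2λ - 15 = 0.
Eigenvalues λ = 5, -3.
For λ=5: (A-λI) row 1 is [-8, 0], so an eigenvector is (0, 1).
For λ=-3: (A-λI) row 2 is [-24, 8], so an eigenvector is (-1, -3).
General solution: C_1e^(5t)(0,1) + C_2e^(-3t)(-1,-3).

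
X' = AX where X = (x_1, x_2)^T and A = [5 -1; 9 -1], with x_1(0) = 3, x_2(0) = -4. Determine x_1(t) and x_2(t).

Coefficient matrix A = [[5, -1], [9, -1]].
Characteristic polynomial det(A - λI) = λ^2 - 4λ + 4 = 0.
Single eigenvalue λ = 2 with algebraic multiplicity 2.
Eigenvector v = (1,3); generalized eigenvector w with (A-λI)w=v is (1,2).
General solution: e^(2t)[c_1·v + c_2·(t·v + w)].
Applying x_1(0)=3, x_2(0)=-4 gives c_1=-10, c_2=13.

x_1(t) = 13te^(2t) + 3e^(2t), x_2(t) = 39te^(2t) - 4e^(2t)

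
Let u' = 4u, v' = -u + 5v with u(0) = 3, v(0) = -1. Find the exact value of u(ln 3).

A = [[4,0],[-1,5]]; eigenvalues λ = 4, 5.
Eigenvectors: (1,1) for λ=4, (0,-1) for λ=5.
From the initial condition, c_1 = 3, c_2 = 4.
u(ln 3) = (3)(3^4)(1) + (4)(3^5)(0) = 243.

243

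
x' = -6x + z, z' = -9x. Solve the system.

Coefficient matrix A = [[-6, 1], [-9, 0]].
Characteristic polynomial det(A - λI) = λ^2 + 6λ + 9 = 0.
Single eigenvalue λ = -3 with algebraic multiplicity 2.
Eigenvector v = (-1,-3); generalized eigenvector w with (A-λI)w=v is (1,2).
General solution: e^(-3t)[c_1·v + c_2·(t·v + w)].

x(t) = -c_1e^(-3t) - c_2te^(-3t) + c_2e^(-3t), z(t) = -3c_1e^(-3t) - 3c_2te^(-3t) + 2c_2e^(-3t)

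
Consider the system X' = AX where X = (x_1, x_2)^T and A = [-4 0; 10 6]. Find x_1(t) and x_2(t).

Coefficient matrix A = [[-4, 0], [10, 6]].
Characteristic polynomial det(A - λI) = λ^2 - 2λ - 24 = 0.
Eigenvalues λ = 6, -4.
For λ=6: (A-λI) row 1 is [-10, 0], so an eigenvector is (0, -1).
For λ=-4: (A-λI) row 2 is [10, 10], so an eigenvector is (1, -1).
General solution: c_1e^(6t)(0,-1) + c_2e^(-4t)(1,-1).

x_1(t) = c_2e^(-4t), x_2(t) = -c_1e^(6t) - c_2e^(-4t)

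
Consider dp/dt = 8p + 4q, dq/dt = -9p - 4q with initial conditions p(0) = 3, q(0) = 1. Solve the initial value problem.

Coefficient matrix A = [[8, 4], [-9, -4]].
Characteristic polynomial det(A - λI) = λ^2 - 4λ + 4 = 0.
Single eigenvalue λ = 2 with algebraic multiplicity 2.
Eigenvector v = (2,-3); generalized eigenvector w with (A-λI)w=v is (1,-1).
General solution: e^(2t)[K_1·v + K_2·(t·v + w)].
Applying p(0)=3, q(0)=1 gives K_1=-4, K_2=11.

p(t) = 22te^(2t) + 3e^(2t), q(t) = -33te^(2t) + e^(2t)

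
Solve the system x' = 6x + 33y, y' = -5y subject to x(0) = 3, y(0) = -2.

x(t) = -3e^(6t) + 6e^(-5t), y(t) = -2e^(-5t)

Coefficient matrix A = [[6, 33], [0, -5]].
Characteristic polynomial det(A - λI) = λ^2 - λ - 30 = 0.
Eigenvalues λ = -5, 6.
For λ=-5: (A-λI) row 1 is [11, 33], so an eigenvector is (-3, 1).
For λ=6: (A-λI) row 1 is [0, 33], so an eigenvector is (1, 0).
General solution: K_1e^(-5t)(-3,1) + K_2e^(6t)(1,0).
Applying x(0)=3, y(0)=-2 gives K_1=-2, K_2=-3.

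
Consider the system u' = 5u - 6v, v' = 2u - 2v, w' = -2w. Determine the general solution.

Coefficient matrix A = [[5, -6, 0], [2, -2, 0], [0, 0, -2]].
det(A - λI) = 0 gives eigenvalues λ = 1, 2, -2.
For λ=1: eigenvector (-3,-2,0).
For λ=2: eigenvector (2,1,0).
For λ=-2: eigenvector (0,0,1).
General solution: C_1e^(t)(-3,-2,0) + C_2e^(2t)(2,1,0) + C_3e^(-2t)(0,0,1).

u(t) = -3C_1e^(t) + 2C_2e^(2t), v(t) = -2C_1e^(t) + C_2e^(2t), w(t) = C_3e^(-2t)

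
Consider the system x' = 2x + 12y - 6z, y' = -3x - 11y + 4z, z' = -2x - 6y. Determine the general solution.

x(t) = 3K_1e^(-2t) - K_2e^(-4t), y(t) = -K_1e^(-2t) + K_2e^(-4t) - K_3e^(-3t), z(t) = K_2e^(-4t) - 2K_3e^(-3t)

Coefficient matrix A = [[2, 12, -6], [-3, -11, 4], [-2, -6, 0]].
det(A - λI) = 0 gives eigenvalues λ = -2, -4, -3.
For λ=-2: eigenvector (3,-1,0).
For λ=-4: eigenvector (-1,1,1).
For λ=-3: eigenvector (0,-1,-2).
General solution: K_1e^(-2t)(3,-1,0) + K_2e^(-4t)(-1,1,1) + K_3e^(-3t)(0,-1,-2).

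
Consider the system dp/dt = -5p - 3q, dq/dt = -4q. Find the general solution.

Coefficient matrix A = [[-5, -3], [0, -4]].
Characteristic polynomial det(A - λI) = λ^2 + 9λ + 20 = 0.
Eigenvalues λ = -4, -5.
For λ=-4: (A-λI) row 1 is [-1, -3], so an eigenvector is (3, -1).
For λ=-5: (A-λI) row 1 is [0, -3], so an eigenvector is (-1, 0).
General solution: c_1e^(-4t)(3,-1) + c_2e^(-5t)(-1,0).

p(t) = 3c_1e^(-4t) - c_2e^(-5t), q(t) = -c_1e^(-4t)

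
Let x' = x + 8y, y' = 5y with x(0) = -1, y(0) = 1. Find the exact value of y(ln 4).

A = [[1,8],[0,5]]; eigenvalues λ = 5, 1.
Eigenvectors: (2,1) for λ=5, (-1,0) for λ=1.
From the initial condition, c_1 = 1, c_2 = 3.
y(ln 4) = (1)(4^5)(1) + (3)(4^1)(0) = 1024.

1024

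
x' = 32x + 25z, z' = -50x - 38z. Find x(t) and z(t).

x(t) = C_1e^(-3t)sin(5t) - 2C_1e^(-3t)cos(5t) - 2C_2e^(-3t)sin(5t) - C_2e^(-3t)cos(5t), z(t) = -C_1e^(-3t)sin(5t) + 3C_1e^(-3t)cos(5t) + 3C_2e^(-3t)sin(5t) + C_2e^(-3t)cos(5t)

Coefficient matrix A = [[32, 25], [-50, -38]].
Characteristic polynomial det(A - λI) = λ^2 + 6λ + 34 = 0.
Eigenvalues λ = -3 ± 5i (complex conjugate pair).
For λ=-3+5i: an eigenvector is (-2,3) - i(1,-1) = (-2 - i, 3 + i).
A real fundamental pair from Re and Im of e^((-3+5i)t)v: X_1 = e^(-3t)(cos(5t)·(-2,3) + sin(5t)·(1,-1)), X_2 = e^(-3t)(sin(5t)·(-2,3) - cos(5t)·(1,-1)).
General solution: C_1X_1 + C_2X_2.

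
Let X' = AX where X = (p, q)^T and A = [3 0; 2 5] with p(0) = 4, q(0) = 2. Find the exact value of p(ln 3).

A = [[3,0],[2,5]]; eigenvalues λ = 5, 3.
Eigenvectors: (0,-1) for λ=5, (-1,1) for λ=3.
From the initial condition, c_1 = -6, c_2 = -4.
p(ln 3) = (-6)(3^5)(0) + (-4)(3^3)(-1) = 108.

108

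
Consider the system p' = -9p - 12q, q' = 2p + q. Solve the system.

p(t) = 3C_1e^(-5t) - 2C_2e^(-3t), q(t) = -C_1e^(-5t) + C_2e^(-3t)

Coefficient matrix A = [[-9, -12], [2, 1]].
Characteristic polynomial det(A - λI) = λ^2 + 8λ + 15 = 0.
Eigenvalues λ = -5, -3.
For λ=-5: (A-λI) row 1 is [-4, -12], so an eigenvector is (3, -1).
For λ=-3: (A-λI) row 1 is [-6, -12], so an eigenvector is (-2, 1).
General solution: C_1e^(-5t)(3,-1) + C_2e^(-3t)(-2,1).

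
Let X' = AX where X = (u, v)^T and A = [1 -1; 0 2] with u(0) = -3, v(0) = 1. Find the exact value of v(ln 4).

A = [[1,-1],[0,2]]; eigenvalues λ = 1, 2.
Eigenvectors: (1,0) for λ=1, (1,-1) for λ=2.
From the initial condition, c_1 = -2, c_2 = -1.
v(ln 4) = (-2)(4^1)(0) + (-1)(4^2)(-1) = 16.

16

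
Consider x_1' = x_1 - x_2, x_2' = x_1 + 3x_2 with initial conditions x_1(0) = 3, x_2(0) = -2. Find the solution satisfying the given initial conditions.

Coefficient matrix A = [[1, -1], [1, 3]].
Characteristic polynomial det(A - λI) = λ^2 - 4λ + 4 = 0.
Single eigenvalue λ = 2 with algebraic multiplicity 2.
Eigenvector v = (1,-1); generalized eigenvector w with (A-λI)w=v is (-1,0).
General solution: e^(2t)[K_1·v + K_2·(t·v + w)].
Applying x_1(0)=3, x_2(0)=-2 gives K_1=2, K_2=-1.

x_1(t) = -te^(2t) + 3e^(2t), x_2(t) = te^(2t) - 2e^(2t)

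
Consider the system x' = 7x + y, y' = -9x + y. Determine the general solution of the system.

Coefficient matrix A = [[7, 1], [-9, 1]].
Characteristic polynomial det(A - λI) = λ^2 - 8λ + 16 = 0.
Single eigenvalue λ = 4 with algebraic multiplicity 2.
Eigenvector v = (-1,3); generalized eigenvector w with (A-λI)w=v is (0,-1).
General solution: e^(4t)[K_1·v + K_2·(t·v + w)].

x(t) = -K_1e^(4t) - K_2te^(4t), y(t) = 3K_1e^(4t) + 3K_2te^(4t) - K_2e^(4t)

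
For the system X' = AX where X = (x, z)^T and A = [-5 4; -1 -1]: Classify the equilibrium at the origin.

A = [[-5,4],[-1,-1]]; det(A-λI) = λ^2 + 6λ + 9.
repeated λ = -3 with a single eigenvector.

stable improper node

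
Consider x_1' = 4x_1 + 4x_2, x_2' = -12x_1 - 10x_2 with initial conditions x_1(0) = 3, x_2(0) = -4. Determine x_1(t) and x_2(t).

x_1(t) = 4e^(-2t) - e^(-4t), x_2(t) = -6e^(-2t) + 2e^(-4t)

Coefficient matrix A = [[4, 4], [-12, -10]].
Characteristic polynomial det(A - λI) = λ^2 + 6λ + 8 = 0.
Eigenvalues λ = -2, -4.
For λ=-2: (A-λI) row 1 is [6, 4], so an eigenvector is (2, -3).
For λ=-4: (A-λI) row 1 is [8, 4], so an eigenvector is (1, -2).
General solution: K_1e^(-2t)(2,-3) + K_2e^(-4t)(1,-2).
Applying x_1(0)=3, x_2(0)=-4 gives K_1=2, K_2=-1.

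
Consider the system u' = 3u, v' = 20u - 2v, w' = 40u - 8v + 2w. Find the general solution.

Coefficient matrix A = [[3, 0, 0], [20, -2, 0], [40, -8, 2]].
det(A - λI) = 0 gives eigenvalues λ = 3, -2, 2.
For λ=3: eigenvector (1,4,8).
For λ=-2: eigenvector (0,1,2).
For λ=2: eigenvector (0,0,1).
General solution: C_1e^(3t)(1,4,8) + C_2e^(-2t)(0,1,2) + C_3e^(2t)(0,0,1).

u(t) = C_1e^(3t), v(t) = 4C_1e^(3t) + C_2e^(-2t), w(t) = 8C_1e^(3t) + 2C_2e^(-2t) + C_3e^(2t)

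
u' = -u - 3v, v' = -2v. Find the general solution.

u(t) = -c_1e^(-t) - 3c_2e^(-2t), v(t) = -c_2e^(-2t)

Coefficient matrix A = [[-1, -3], [0, -2]].
Characteristic polynomial det(A - λI) = λ^2 + 3λ + 2 = 0.
Eigenvalues λ = -1, -2.
For λ=-1: (A-λI) row 1 is [0, -3], so an eigenvector is (-1, 0).
For λ=-2: (A-λI) row 1 is [1, -3], so an eigenvector is (-3, -1).
General solution: c_1e^(-t)(-1,0) + c_2e^(-2t)(-3,-1).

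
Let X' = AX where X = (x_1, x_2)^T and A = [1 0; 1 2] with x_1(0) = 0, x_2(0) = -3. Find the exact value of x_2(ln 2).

-12

A = [[1,0],[1,2]]; eigenvalues λ = 2, 1.
Eigenvectors: (0,-1) for λ=2, (1,-1) for λ=1.
From the initial condition, c_1 = 3, c_2 = 0.
x_2(ln 2) = (3)(2^2)(-1) + (0)(2^1)(-1) = -12.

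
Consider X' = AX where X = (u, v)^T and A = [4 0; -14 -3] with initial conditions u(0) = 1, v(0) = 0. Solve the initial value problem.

Coefficient matrix A = [[4, 0], [-14, -3]].
Characteristic polynomial det(A - λI) = λ^2 - λ - 12 = 0.
Eigenvalues λ = -3, 4.
For λ=-3: (A-λI) row 1 is [7, 0], so an eigenvector is (0, 1).
For λ=4: (A-λI) row 2 is [-14, -7], so an eigenvector is (1, -2).
General solution: c_1e^(-3t)(0,1) + c_2e^(4t)(1,-2).
Applying u(0)=1, v(0)=0 gives c_1=2, c_2=1.

u(t) = e^(4t), v(t) = -2e^(4t) + 2e^(-3t)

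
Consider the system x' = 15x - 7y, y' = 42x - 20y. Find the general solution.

x(t) = c_1e^(t) - c_2e^(-6t), y(t) = 2c_1e^(t) - 3c_2e^(-6t)

Coefficient matrix A = [[15, -7], [42, -20]].
Characteristic polynomial det(A - λI) = λ^2 + 5λ - 6 = 0.
Eigenvalues λ = 1, -6.
For λ=1: (A-λI) row 1 is [14, -7], so an eigenvector is (1, 2).
For λ=-6: (A-λI) row 1 is [21, -7], so an eigenvector is (-1, -3).
General solution: c_1e^(t)(1,2) + c_2e^(-6t)(-1,-3).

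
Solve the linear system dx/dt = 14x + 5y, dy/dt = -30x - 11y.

x(t) = -C_1e^(-t) - C_2e^(4t), y(t) = 3C_1e^(-t) + 2C_2e^(4t)

Coefficient matrix A = [[14, 5], [-30, -11]].
Characteristic polynomial det(A - λI) = λ^2 - 3λ - 4 = 0.
Eigenvalues λ = -1, 4.
For λ=-1: (A-λI) row 1 is [15, 5], so an eigenvector is (-1, 3).
For λ=4: (A-λI) row 1 is [10, 5], so an eigenvector is (-1, 2).
General solution: C_1e^(-t)(-1,3) + C_2e^(4t)(-1,2).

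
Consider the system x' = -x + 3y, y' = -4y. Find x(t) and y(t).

Coefficient matrix A = [[-1, 3], [0, -4]].
Characteristic polynomial det(A - λI) = λ^2 + 5λ + 4 = 0.
Eigenvalues λ = -1, -4.
For λ=-1: (A-λI) row 1 is [0, 3], so an eigenvector is (-1, 0).
For λ=-4: (A-λI) row 1 is [3, 3], so an eigenvector is (1, -1).
General solution: K_1e^(-t)(-1,0) + K_2e^(-4t)(1,-1).

x(t) = -K_1e^(-t) + K_2e^(-4t), y(t) = -K_2e^(-4t)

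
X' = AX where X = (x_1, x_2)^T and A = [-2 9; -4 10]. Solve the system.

x_1(t) = 3K_1e^(4t) + 3K_2te^(4t) - 2K_2e^(4t), x_2(t) = 2K_1e^(4t) + 2K_2te^(4t) - K_2e^(4t)

Coefficient matrix A = [[-2, 9], [-4, 10]].
Characteristic polynomial det(A - λI) = λ^2 - 8λ + 16 = 0.
Single eigenvalue λ = 4 with algebraic multiplicity 2.
Eigenvector v = (3,2); generalized eigenvector w with (A-λI)w=v is (-2,-1).
General solution: e^(4t)[K_1·v + K_2·(t·v + w)].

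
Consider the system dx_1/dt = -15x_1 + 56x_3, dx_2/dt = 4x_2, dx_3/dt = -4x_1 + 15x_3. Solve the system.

Coefficient matrix A = [[-15, 0, 56], [0, 4, 0], [-4, 0, 15]].
det(A - λI) = 0 gives eigenvalues λ = -1, 4, 1.
For λ=-1: eigenvector (4,0,1).
For λ=4: eigenvector (0,1,0).
For λ=1: eigenvector (-7,0,-2).
General solution: K_1e^(-t)(4,0,1) + K_2e^(4t)(0,1,0) + K_3e^(t)(-7,0,-2).

x_1(t) = 4K_1e^(-t) - 7K_3e^(t), x_2(t) = K_2e^(4t), x_3(t) = K_1e^(-t) - 2K_3e^(t)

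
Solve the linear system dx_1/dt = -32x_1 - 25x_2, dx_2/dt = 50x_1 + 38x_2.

Coefficient matrix A = [[-32, -25], [50, 38]].
Characteristic polynomial det(A - λI) = λ^2 - 6λ + 34 = 0.
Eigenvalues λ = 3 ± 5i (complex conjugate pair).
For λ=3+5i: an eigenvector is (1,-1) - i(-2,3) = (1 + 2i, -1 - 3i).
A real fundamental pair from Re and Im of e^((3+5i)t)v: X_1 = e^(3t)(cos(5t)·(1,-1) + sin(5t)·(-2,3)), X_2 = e^(3t)(sin(5t)·(1,-1) - cos(5t)·(-2,3)).
General solution: K_1X_1 + K_2X_2.

x_1(t) = -2K_1e^(3t)sin(5t) + K_1e^(3t)cos(5t) + K_2e^(3t)sin(5t) + 2K_2e^(3t)cos(5t), x_2(t) = 3K_1e^(3t)sin(5t) - K_1e^(3t)cos(5t) - K_2e^(3t)sin(5t) - 3K_2e^(3t)cos(5t)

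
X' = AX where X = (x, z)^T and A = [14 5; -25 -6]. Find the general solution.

x(t) = -C_1e^(4t)sin(5t) + C_2e^(4t)cos(5t), z(t) = 2C_1e^(4t)sin(5t) - C_1e^(4t)cos(5t) - C_2e^(4t)sin(5t) - 2C_2e^(4t)cos(5t)

Coefficient matrix A = [[14, 5], [-25, -6]].
Characteristic polynomial det(A - λI) = λ^2 - 8λ + 41 = 0.
Eigenvalues λ = 4 ± 5i (complex conjugate pair).
For λ=4+5i: an eigenvector is (0,-1) - i(-1,2) = (0 + i, -1 - 2i).
A real fundamental pair from Re and Im of e^((4+5i)t)v: X_1 = e^(4t)(cos(5t)·(0,-1) + sin(5t)·(-1,2)), X_2 = e^(4t)(sin(5t)·(0,-1) - cos(5t)·(-1,2)).
General solution: C_1X_1 + C_2X_2.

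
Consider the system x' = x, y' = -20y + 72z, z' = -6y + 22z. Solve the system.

Coefficient matrix A = [[1, 0, 0], [0, -20, 72], [0, -6, 22]].
det(A - λI) = 0 gives eigenvalues λ = 1, -2, 4.
For λ=1: eigenvector (1,0,0).
For λ=-2: eigenvector (0,4,1).
For λ=4: eigenvector (0,3,1).
General solution: c_1e^(t)(1,0,0) + c_2e^(-2t)(0,4,1) + c_3e^(4t)(0,3,1).

x(t) = c_1e^(t), y(t) = 4c_2e^(-2t) + 3c_3e^(4t), z(t) = c_2e^(-2t) + c_3e^(4t)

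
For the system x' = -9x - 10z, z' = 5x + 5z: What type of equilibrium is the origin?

A = [[-9,-10],[5,5]]; det(A-λI) = λ^2 + 4λ + 5.
λ = -2 ± i: negative real part.

stable spiral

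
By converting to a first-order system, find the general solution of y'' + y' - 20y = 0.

Let x_1 = y, x_2 = y'. Then x_1' = x_2 and x_2' = 20x_1 - x_2.
A = [[0,1],[20,-1]]; det(A-λI) = λ^2 + λ - 20.
Eigenvalues λ = -5, 4 with eigenvectors (1,-5), (1,4).

y(t) = K_1e^(-5t) + K_2e^(4t)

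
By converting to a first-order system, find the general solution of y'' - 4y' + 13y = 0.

y(t) = C_1e^(2t)cos(3t) + C_2e^(2t)sin(3t)

Let x_1 = y, x_2 = y'. Then x_1' = x_2 and x_2' = -13x_1 + 4x_2.
A = [[0,1],[-13,4]]; det(A-λI) = λ^2 - 4λ + 13.
Eigenvalues λ = 2 ± 3i.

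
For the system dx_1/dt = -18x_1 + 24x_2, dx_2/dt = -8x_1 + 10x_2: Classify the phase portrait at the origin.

A = [[-18,24],[-8,10]]; det(A-λI) = λ^2 + 8λ + 12.
λ = -2, -6: both negative.

stable node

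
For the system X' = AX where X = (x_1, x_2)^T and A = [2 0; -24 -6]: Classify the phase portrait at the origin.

A = [[2,0],[-24,-6]]; det(A-λI) = λ^2 + 4λ - 12.
λ = -6, 2: opposite signs.

saddle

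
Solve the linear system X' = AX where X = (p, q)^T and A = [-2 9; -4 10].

p(t) = 3C_1e^(4t) + 3C_2te^(4t) + C_2e^(4t), q(t) = 2C_1e^(4t) + 2C_2te^(4t) + C_2e^(4t)

Coefficient matrix A = [[-2, 9], [-4, 10]].
Characteristic polynomial det(A - λI) = λ^2 - 8λ + 16 = 0.
Single eigenvalue λ = 4 with algebraic multiplicity 2.
Eigenvector v = (3,2); generalized eigenvector w with (A-λI)w=v is (1,1).
General solution: e^(4t)[C_1·v + C_2·(t·v + w)].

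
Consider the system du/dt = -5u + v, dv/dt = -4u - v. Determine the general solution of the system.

Coefficient matrix A = [[-5, 1], [-4, -1]].
Characteristic polynomial det(A - λI) = λ^2 + 6λ + 9 = 0.
Single eigenvalue λ = -3 with algebraic multiplicity 2.
Eigenvector v = (1,2); generalized eigenvector w with (A-λI)w=v is (1,3).
General solution: e^(-3t)[c_1·v + c_2·(t·v + w)].

u(t) = c_1e^(-3t) + c_2te^(-3t) + c_2e^(-3t), v(t) = 2c_1e^(-3t) + 2c_2te^(-3t) + 3c_2e^(-3t)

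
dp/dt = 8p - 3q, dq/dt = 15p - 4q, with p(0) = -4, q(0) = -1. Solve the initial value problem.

p(t) = -7e^(2t)sin(3t) - 4e^(2t)cos(3t), q(t) = -18e^(2t)sin(3t) - e^(2t)cos(3t)

Coefficient matrix A = [[8, -3], [15, -4]].
Characteristic polynomial det(A - λI) = λ^2 - 4λ + 13 = 0.
Eigenvalues λ = 2 ± 3i (complex conjugate pair).
For λ=2+3i: an eigenvector is (0,-1) - i(1,2) = (0 - i, -1 - 2i).
A real fundamental pair from Re and Im of e^((2+3i)t)v: X_1 = e^(2t)(cos(3t)·(0,-1) + sin(3t)·(1,2)), X_2 = e^(2t)(sin(3t)·(0,-1) - cos(3t)·(1,2)).
General solution: K_1X_1 + K_2X_2.
Applying p(0)=-4, q(0)=-1 gives K_1=-7, K_2=4.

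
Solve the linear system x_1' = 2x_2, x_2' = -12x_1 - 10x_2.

x_1(t) = -C_1e^(-4t) + C_2e^(-6t), x_2(t) = 2C_1e^(-4t) - 3C_2e^(-6t)

Coefficient matrix A = [[0, 2], [-12, -10]].
Characteristic polynomial det(A - λI) = λ^2 + 10λ + 24 = 0.
Eigenvalues λ = -4, -6.
For λ=-4: (A-λI) row 1 is [4, 2], so an eigenvector is (-1, 2).
For λ=-6: (A-λI) row 1 is [6, 2], so an eigenvector is (1, -3).
General solution: C_1e^(-4t)(-1,2) + C_2e^(-6t)(1,-3).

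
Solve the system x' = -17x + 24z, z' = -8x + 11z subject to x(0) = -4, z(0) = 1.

x(t) = 18e^(-t) - 22e^(-5t), z(t) = 12e^(-t) - 11e^(-5t)

Coefficient matrix A = [[-17, 24], [-8, 11]].
Characteristic polynomial det(A - λI) = λ^2 + 6λ + 5 = 0.
Eigenvalues λ = -5, -1.
For λ=-5: (A-λI) row 1 is [-12, 24], so an eigenvector is (-2, -1).
For λ=-1: (A-λI) row 1 is [-16, 24], so an eigenvector is (3, 2).
General solution: c_1e^(-5t)(-2,-1) + c_2e^(-t)(3,2).
Applying x(0)=-4, z(0)=1 gives c_1=11, c_2=6.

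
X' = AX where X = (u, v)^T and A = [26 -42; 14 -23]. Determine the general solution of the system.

Coefficient matrix A = [[26, -42], [14, -23]].
Characteristic polynomial det(A - λI) = λ^2 - 3λ - 10 = 0.
Eigenvalues λ = -2, 5.
For λ=-2: (A-λI) row 1 is [28, -42], so an eigenvector is (3, 2).
For λ=5: (A-λI) row 1 is [21, -42], so an eigenvector is (2, 1).
General solution: K_1e^(-2t)(3,2) + K_2e^(5t)(2,1).

u(t) = 3K_1e^(-2t) + 2K_2e^(5t), v(t) = 2K_1e^(-2t) + K_2e^(5t)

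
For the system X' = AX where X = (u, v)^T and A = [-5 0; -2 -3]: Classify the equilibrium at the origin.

stable node

A = [[-5,0],[-2,-3]]; det(A-λI) = λ^2 + 8λ + 15.
λ = -3, -5: both negative.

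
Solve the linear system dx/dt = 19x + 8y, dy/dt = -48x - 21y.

Coefficient matrix A = [[19, 8], [-48, -21]].
Characteristic polynomial det(A - λI) = λ^2 + 2λ - 15 = 0.
Eigenvalues λ = 3, -5.
For λ=3: (A-λI) row 1 is [16, 8], so an eigenvector is (-1, 2).
For λ=-5: (A-λI) row 1 is [24, 8], so an eigenvector is (1, -3).
General solution: C_1e^(3t)(-1,2) + C_2e^(-5t)(1,-3).

x(t) = -C_1e^(3t) + C_2e^(-5t), y(t) = 2C_1e^(3t) - 3C_2e^(-5t)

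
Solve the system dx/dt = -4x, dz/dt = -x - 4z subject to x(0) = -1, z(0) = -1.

x(t) = -e^(-4t), z(t) = te^(-4t) - e^(-4t)

Coefficient matrix A = [[-4, 0], [-1, -4]].
Characteristic polynomial det(A - λI) = λ^2 + 8λ + 16 = 0.
Single eigenvalue λ = -4 with algebraic multiplicity 2.
Eigenvector v = (0,1); generalized eigenvector w with (A-λI)w=v is (-1,-3).
General solution: e^(-4t)[c_1·v + c_2·(t·v + w)].
Applying x(0)=-1, z(0)=-1 gives c_1=2, c_2=1.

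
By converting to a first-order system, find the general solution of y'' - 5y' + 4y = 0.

Let x_1 = y, x_2 = y'. Then x_1' = x_2 and x_2' = -4x_1 + 5x_2.
A = [[0,1],[-4,5]]; det(A-λI) = λ^2 - 5λ + 4.
Eigenvalues λ = 1, 4 with eigenvectors (1,1), (1,4).

y(t) = C_1e^(t) + C_2e^(4t)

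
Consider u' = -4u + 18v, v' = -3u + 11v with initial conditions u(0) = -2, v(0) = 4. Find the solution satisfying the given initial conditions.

Coefficient matrix A = [[-4, 18], [-3, 11]].
Characteristic polynomial det(A - λI) = λ^2 - 7λ + 10 = 0.
Eigenvalues λ = 2, 5.
For λ=2: (A-λI) row 1 is [-6, 18], so an eigenvector is (-3, -1).
For λ=5: (A-λI) row 1 is [-9, 18], so an eigenvector is (-2, -1).
General solution: K_1e^(2t)(-3,-1) + K_2e^(5t)(-2,-1).
Applying u(0)=-2, v(0)=4 gives K_1=10, K_2=-14.

u(t) = 28e^(5t) - 30e^(2t), v(t) = 14e^(5t) - 10e^(2t)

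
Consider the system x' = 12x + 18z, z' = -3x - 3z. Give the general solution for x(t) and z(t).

Coefficient matrix A = [[12, 18], [-3, -3]].
Characteristic polynomial det(A - λI) = λ^2 - 9λ + 18 = 0.
Eigenvalues λ = 6, 3.
For λ=6: (A-λI) row 1 is [6, 18], so an eigenvector is (-3, 1).
For λ=3: (A-λI) row 1 is [9, 18], so an eigenvector is (2, -1).
General solution: K_1e^(6t)(-3,1) + K_2e^(3t)(2,-1).

x(t) = -3K_1e^(6t) + 2K_2e^(3t), z(t) = K_1e^(6t) - K_2e^(3t)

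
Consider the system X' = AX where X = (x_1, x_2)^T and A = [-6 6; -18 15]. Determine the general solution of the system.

Coefficient matrix A = [[-6, 6], [-18, 15]].
Characteristic polynomial det(A - λI) = λ^2 - 9λ + 18 = 0.
Eigenvalues λ = 6, 3.
For λ=6: (A-λI) row 1 is [-12, 6], so an eigenvector is (-1, -2).
For λ=3: (A-λI) row 1 is [-9, 6], so an eigenvector is (-2, -3).
General solution: K_1e^(6t)(-1,-2) + K_2e^(3t)(-2,-3).

x_1(t) = -K_1e^(6t) - 2K_2e^(3t), x_2(t) = -2K_1e^(6t) - 3K_2e^(3t)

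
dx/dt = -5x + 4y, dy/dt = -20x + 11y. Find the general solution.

Coefficient matrix A = [[-5, 4], [-20, 11]].
Characteristic polynomial det(A - λI) = λ^2 - 6λ + 25 = 0.
Eigenvalues λ = 3 ± 4i (complex conjugate pair).
For λ=3+4i: an eigenvector is (0,1) - i(1,2) = (0 - i, 1 - 2i).
A real fundamental pair from Re and Im of e^((3+4i)t)v: X_1 = e^(3t)(cos(4t)·(0,1) + sin(4t)·(1,2)), X_2 = e^(3t)(sin(4t)·(0,1) - cos(4t)·(1,2)).
General solution: C_1X_1 + C_2X_2.

x(t) = C_1e^(3t)sin(4t) - C_2e^(3t)cos(4t), y(t) = 2C_1e^(3t)sin(4t) + C_1e^(3t)cos(4t) + C_2e^(3t)sin(4t) - 2C_2e^(3t)cos(4t)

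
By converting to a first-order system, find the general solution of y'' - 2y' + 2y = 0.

y(t) = K_1e^(t)cos(t) + K_2e^(t)sin(t)

Let x_1 = y, x_2 = y'. Then x_1' = x_2 and x_2' = -2x_1 + 2x_2.
A = [[0,1],[-2,2]]; det(A-λI) = λ^2 - 2λ + 2.
Eigenvalues λ = 1 ± i.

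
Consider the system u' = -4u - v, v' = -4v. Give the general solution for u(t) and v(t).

u(t) = -C_1e^(-4t) - C_2te^(-4t) + 3C_2e^(-4t), v(t) = C_2e^(-4t)

Coefficient matrix A = [[-4, -1], [0, -4]].
Characteristic polynomial det(A - λI) = λ^2 + 8λ + 16 = 0.
Single eigenvalue λ = -4 with algebraic multiplicity 2.
Eigenvector v = (-1,0); generalized eigenvector w with (A-λI)w=v is (3,1).
General solution: e^(-4t)[C_1·v + C_2·(t·v + w)].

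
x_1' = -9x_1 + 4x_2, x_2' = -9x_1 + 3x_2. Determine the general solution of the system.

Coefficient matrix A = [[-9, 4], [-9, 3]].
Characteristic polynomial det(A - λI) = λ^2 + 6λ + 9 = 0.
Single eigenvalue λ = -3 with algebraic multiplicity 2.
Eigenvector v = (2,3); generalized eigenvector w with (A-λI)w=v is (-1,-1).
General solution: e^(-3t)[c_1·v + c_2·(t·v + w)].

x_1(t) = 2c_1e^(-3t) + 2c_2te^(-3t) - c_2e^(-3t), x_2(t) = 3c_1e^(-3t) + 3c_2te^(-3t) - c_2e^(-3t)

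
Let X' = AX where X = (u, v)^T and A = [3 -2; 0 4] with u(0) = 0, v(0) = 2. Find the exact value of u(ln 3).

-216

A = [[3,-2],[0,4]]; eigenvalues λ = 3, 4.
Eigenvectors: (-1,0) for λ=3, (2,-1) for λ=4.
From the initial condition, c_1 = -4, c_2 = -2.
u(ln 3) = (-4)(3^3)(-1) + (-2)(3^4)(2) = -216.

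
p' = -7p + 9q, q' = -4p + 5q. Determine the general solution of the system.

p(t) = -3c_1e^(-t) - 3c_2te^(-t) - c_2e^(-t), q(t) = -2c_1e^(-t) - 2c_2te^(-t) - c_2e^(-t)

Coefficient matrix A = [[-7, 9], [-4, 5]].
Characteristic polynomial det(A - λI) = λ^2 + 2λ + 1 = 0.
Single eigenvalue λ = -1 with algebraic multiplicity 2.
Eigenvector v = (-3,-2); generalized eigenvector w with (A-λI)w=v is (-1,-1).
General solution: e^(-t)[c_1·v + c_2·(t·v + w)].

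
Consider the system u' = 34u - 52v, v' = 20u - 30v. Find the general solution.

u(t) = -2c_1e^(2t)sin(4t) + 3c_1e^(2t)cos(4t) + 3c_2e^(2t)sin(4t) + 2c_2e^(2t)cos(4t), v(t) = -c_1e^(2t)sin(4t) + 2c_1e^(2t)cos(4t) + 2c_2e^(2t)sin(4t) + c_2e^(2t)cos(4t)

Coefficient matrix A = [[34, -52], [20, -30]].
Characteristic polynomial det(A - λI) = λ^2 - 4λ + 20 = 0.
Eigenvalues λ = 2 ± 4i (complex conjugate pair).
For λ=2+4i: an eigenvector is (3,2) - i(-2,-1) = (3 + 2i, 2 + i).
A real fundamental pair from Re and Im of e^((2+4i)t)v: X_1 = e^(2t)(cos(4t)·(3,2) + sin(4t)·(-2,-1)), X_2 = e^(2t)(sin(4t)·(3,2) - cos(4t)·(-2,-1)).
General solution: c_1X_1 + c_2X_2.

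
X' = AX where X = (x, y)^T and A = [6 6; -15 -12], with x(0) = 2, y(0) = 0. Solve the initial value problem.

x(t) = 6e^(-3t)sin(3t) + 2e^(-3t)cos(3t), y(t) = -10e^(-3t)sin(3t)

Coefficient matrix A = [[6, 6], [-15, -12]].
Characteristic polynomial det(A - λI) = λ^2 + 6λ + 18 = 0.
Eigenvalues λ = -3 ± 3i (complex conjugate pair).
For λ=-3+3i: an eigenvector is (-1,1) - i(-1,2) = (-1 + i, 1 - 2i).
A real fundamental pair from Re and Im of e^((-3+3i)t)v: X_1 = e^(-3t)(cos(3t)·(-1,1) + sin(3t)·(-1,2)), X_2 = e^(-3t)(sin(3t)·(-1,1) - cos(3t)·(-1,2)).
General solution: c_1X_1 + c_2X_2.
Applying x(0)=2, y(0)=0 gives c_1=-4, c_2=-2.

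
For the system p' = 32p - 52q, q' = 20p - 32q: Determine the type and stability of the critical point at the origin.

A = [[32,-52],[20,-32]]; det(A-λI) = λ^2 + 16.
λ = 0 ± 4i: zero real part.

center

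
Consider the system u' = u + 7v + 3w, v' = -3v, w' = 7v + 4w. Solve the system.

Coefficient matrix A = [[1, 7, 3], [0, -3, 0], [0, 7, 4]].
det(A - λI) = 0 gives eigenvalues λ = 1, -3, 4.
For λ=1: eigenvector (1,0,0).
For λ=-3: eigenvector (-1,1,-1).
For λ=4: eigenvector (1,0,1).
General solution: c_1e^(t)(1,0,0) + c_2e^(-3t)(-1,1,-1) + c_3e^(4t)(1,0,1).

u(t) = c_1e^(t) - c_2e^(-3t) + c_3e^(4t), v(t) = c_2e^(-3t), w(t) = -c_2e^(-3t) + c_3e^(4t)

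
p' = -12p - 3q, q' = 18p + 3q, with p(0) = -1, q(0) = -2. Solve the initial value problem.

Coefficient matrix A = [[-12, -3], [18, 3]].
Characteristic polynomial det(A - λI) = λ^2 + 9λ + 18 = 0.
Eigenvalues λ = -6, -3.
For λ=-6: (A-λI) row 1 is [-6, -3], so an eigenvector is (1, -2).
For λ=-3: (A-λI) row 1 is [-9, -3], so an eigenvector is (1, -3).
General solution: K_1e^(-6t)(1,-2) + K_2e^(-3t)(1,-3).
Applying p(0)=-1, q(0)=-2 gives K_1=-5, K_2=4.

p(t) = 4e^(-3t) - 5e^(-6t), q(t) = -12e^(-3t) + 10e^(-6t)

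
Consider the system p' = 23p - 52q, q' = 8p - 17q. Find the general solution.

Coefficient matrix A = [[23, -52], [8, -17]].
Characteristic polynomial det(A - λI) = λ^2 - 6λ + 25 = 0.
Eigenvalues λ = 3 ± 4i (complex conjugate pair).
For λ=3+4i: an eigenvector is (-2,-1) - i(3,1) = (-2 - 3i, -1 - i).
A real fundamental pair from Re and Im of e^((3+4i)t)v: X_1 = e^(3t)(cos(4t)·(-2,-1) + sin(4t)·(3,1)), X_2 = e^(3t)(sin(4t)·(-2,-1) - cos(4t)·(3,1)).
General solution: K_1X_1 + K_2X_2.

p(t) = 3K_1e^(3t)sin(4t) - 2K_1e^(3t)cos(4t) - 2K_2e^(3t)sin(4t) - 3K_2e^(3t)cos(4t), q(t) = K_1e^(3t)sin(4t) - K_1e^(3t)cos(4t) - K_2e^(3t)sin(4t) - K_2e^(3t)cos(4t)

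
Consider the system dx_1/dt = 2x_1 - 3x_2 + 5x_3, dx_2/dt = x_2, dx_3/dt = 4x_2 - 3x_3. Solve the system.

x_1(t) = -2K_1e^(t) + K_2e^(2t) - K_3e^(-3t), x_2(t) = K_1e^(t), x_3(t) = K_1e^(t) + K_3e^(-3t)

Coefficient matrix A = [[2, -3, 5], [0, 1, 0], [0, 4, -3]].
det(A - λI) = 0 gives eigenvalues λ = 1, 2, -3.
For λ=1: eigenvector (-2,1,1).
For λ=2: eigenvector (1,0,0).
For λ=-3: eigenvector (-1,0,1).
General solution: K_1e^(t)(-2,1,1) + K_2e^(2t)(1,0,0) + K_3e^(-3t)(-1,0,1).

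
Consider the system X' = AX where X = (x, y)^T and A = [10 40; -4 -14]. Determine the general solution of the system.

x(t) = c_1e^(-2t)sin(4t) - 3c_1e^(-2t)cos(4t) - 3c_2e^(-2t)sin(4t) - c_2e^(-2t)cos(4t), y(t) = c_1e^(-2t)cos(4t) + c_2e^(-2t)sin(4t)

Coefficient matrix A = [[10, 40], [-4, -14]].
Characteristic polynomial det(A - λI) = λ^2 + 4λ + 20 = 0.
Eigenvalues λ = -2 ± 4i (complex conjugate pair).
For λ=-2+4i: an eigenvector is (-3,1) - i(1,0) = (-3 - i, 1).
A real fundamental pair from Re and Im of e^((-2+4i)t)v: X_1 = e^(-2t)(cos(4t)·(-3,1) + sin(4t)·(1,0)), X_2 = e^(-2t)(sin(4t)·(-3,1) - cos(4t)·(1,0)).
General solution: c_1X_1 + c_2X_2.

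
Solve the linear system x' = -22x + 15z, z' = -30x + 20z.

x(t) = 2K_1e^(-t)sin(3t) - K_1e^(-t)cos(3t) - K_2e^(-t)sin(3t) - 2K_2e^(-t)cos(3t), z(t) = 3K_1e^(-t)sin(3t) - K_1e^(-t)cos(3t) - K_2e^(-t)sin(3t) - 3K_2e^(-t)cos(3t)

Coefficient matrix A = [[-22, 15], [-30, 20]].
Characteristic polynomial det(A - λI) = λ^2 + 2λ + 10 = 0.
Eigenvalues λ = -1 ± 3i (complex conjugate pair).
For λ=-1+3i: an eigenvector is (-1,-1) - i(2,3) = (-1 - 2i, -1 - 3i).
A real fundamental pair from Re and Im of e^((-1+3i)t)v: X_1 = e^(-t)(cos(3t)·(-1,-1) + sin(3t)·(2,3)), X_2 = e^(-t)(sin(3t)·(-1,-1) - cos(3t)·(2,3)).
General solution: K_1X_1 + K_2X_2.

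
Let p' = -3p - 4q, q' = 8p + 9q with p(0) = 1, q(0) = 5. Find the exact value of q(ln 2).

370

A = [[-3,-4],[8,9]]; eigenvalues λ = 1, 5.
Eigenvectors: (1,-1) for λ=1, (1,-2) for λ=5.
From the initial condition, c_1 = 7, c_2 = -6.
q(ln 2) = (7)(2^1)(-1) + (-6)(2^5)(-2) = 370.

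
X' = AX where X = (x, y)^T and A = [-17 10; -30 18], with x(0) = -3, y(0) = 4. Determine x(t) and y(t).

x(t) = 17e^(3t) - 20e^(-2t), y(t) = 34e^(3t) - 30e^(-2t)

Coefficient matrix A = [[-17, 10], [-30, 18]].
Characteristic polynomial det(A - λI) = λ^2 - λ - 6 = 0.
Eigenvalues λ = 3, -2.
For λ=3: (A-λI) row 1 is [-20, 10], so an eigenvector is (1, 2).
For λ=-2: (A-λI) row 1 is [-15, 10], so an eigenvector is (2, 3).
General solution: C_1e^(3t)(1,2) + C_2e^(-2t)(2,3).
Applying x(0)=-3, y(0)=4 gives C_1=17, C_2=-10.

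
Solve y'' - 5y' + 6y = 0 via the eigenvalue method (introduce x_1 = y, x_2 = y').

y(t) = K_1e^(3t) + K_2e^(2t)

Let x_1 = y, x_2 = y'. Then x_1' = x_2 and x_2' = -6x_1 + 5x_2.
A = [[0,1],[-6,5]]; det(A-λI) = λ^2 - 5λ + 6.
Eigenvalues λ = 3, 2 with eigenvectors (1,3), (1,2).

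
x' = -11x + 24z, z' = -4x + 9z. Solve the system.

x(t) = -3K_1e^(-3t) + 2K_2e^(t), z(t) = -K_1e^(-3t) + K_2e^(t)

Coefficient matrix A = [[-11, 24], [-4, 9]].
Characteristic polynomial det(A - λI) = λ^2 + 2λ - 3 = 0.
Eigenvalues λ = -3, 1.
For λ=-3: (A-λI) row 1 is [-8, 24], so an eigenvector is (-3, -1).
For λ=1: (A-λI) row 1 is [-12, 24], so an eigenvector is (2, 1).
General solution: K_1e^(-3t)(-3,-1) + K_2e^(t)(2,1).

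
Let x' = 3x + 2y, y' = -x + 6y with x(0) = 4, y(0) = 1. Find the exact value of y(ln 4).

-1280

A = [[3,2],[-1,6]]; eigenvalues λ = 5, 4.
Eigenvectors: (1,1) for λ=5, (2,1) for λ=4.
From the initial condition, c_1 = -2, c_2 = 3.
y(ln 4) = (-2)(4^5)(1) + (3)(4^4)(1) = -1280.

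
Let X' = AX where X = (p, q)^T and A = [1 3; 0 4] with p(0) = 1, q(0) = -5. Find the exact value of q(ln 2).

A = [[1,3],[0,4]]; eigenvalues λ = 4, 1.
Eigenvectors: (1,1) for λ=4, (-1,0) for λ=1.
From the initial condition, c_1 = -5, c_2 = -6.
q(ln 2) = (-5)(2^4)(1) + (-6)(2^1)(0) = -80.

-80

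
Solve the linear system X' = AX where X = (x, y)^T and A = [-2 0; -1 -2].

Coefficient matrix A = [[-2, 0], [-1, -2]].
Characteristic polynomial det(A - λI) = λ^2 + 4λ + 4 = 0.
Single eigenvalue λ = -2 with algebraic multiplicity 2.
Eigenvector v = (0,-1); generalized eigenvector w with (A-λI)w=v is (1,-1).
General solution: e^(-2t)[K_1·v + K_2·(t·v + w)].

x(t) = K_2e^(-2t), y(t) = -K_1e^(-2t) - K_2te^(-2t) - K_2e^(-2t)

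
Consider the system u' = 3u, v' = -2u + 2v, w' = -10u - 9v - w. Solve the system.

Coefficient matrix A = [[3, 0, 0], [-2, 2, 0], [-10, -9, -1]].
det(A - λI) = 0 gives eigenvalues λ = 3, -1, 2.
For λ=3: eigenvector (1,-2,2).
For λ=-1: eigenvector (0,0,1).
For λ=2: eigenvector (0,1,-3).
General solution: C_1e^(3t)(1,-2,2) + C_2e^(-t)(0,0,1) + C_3e^(2t)(0,1,-3).

u(t) = C_1e^(3t), v(t) = -2C_1e^(3t) + C_3e^(2t), w(t) = 2C_1e^(3t) + C_2e^(-t) - 3C_3e^(2t)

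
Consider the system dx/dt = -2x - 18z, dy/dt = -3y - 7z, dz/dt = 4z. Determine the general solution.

Coefficient matrix A = [[-2, 0, -18], [0, -3, -7], [0, 0, 4]].
det(A - λI) = 0 gives eigenvalues λ = -3, -2, 4.
For λ=-3: eigenvector (0,1,0).
For λ=-2: eigenvector (1,0,0).
For λ=4: eigenvector (-3,-1,1).
General solution: K_1e^(-3t)(0,1,0) + K_2e^(-2t)(1,0,0) + K_3e^(4t)(-3,-1,1).

x(t) = K_2e^(-2t) - 3K_3e^(4t), y(t) = K_1e^(-3t) - K_3e^(4t), z(t) = K_3e^(4t)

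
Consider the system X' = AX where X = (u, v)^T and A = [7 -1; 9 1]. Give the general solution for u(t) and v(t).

Coefficient matrix A = [[7, -1], [9, 1]].
Characteristic polynomial det(A - λI) = λ^2 - 8λ + 16 = 0.
Single eigenvalue λ = 4 with algebraic multiplicity 2.
Eigenvector v = (-1,-3); generalized eigenvector w with (A-λI)w=v is (0,1).
General solution: e^(4t)[K_1·v + K_2·(t·v + w)].

u(t) = -K_1e^(4t) - K_2te^(4t), v(t) = -3K_1e^(4t) - 3K_2te^(4t) + K_2e^(4t)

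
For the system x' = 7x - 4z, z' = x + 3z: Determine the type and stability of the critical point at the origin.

A = [[7,-4],[1,3]]; det(A-λI) = λ^2 - 10λ + 25.
repeated λ = 5 with a single eigenvector.

unstable improper node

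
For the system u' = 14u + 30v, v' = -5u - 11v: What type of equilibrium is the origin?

saddle

A = [[14,30],[-5,-11]]; det(A-λI) = λ^2 - 3λ - 4.
λ = 4, -1: opposite signs.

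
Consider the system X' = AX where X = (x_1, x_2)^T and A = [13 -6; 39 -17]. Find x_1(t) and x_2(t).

Coefficient matrix A = [[13, -6], [39, -17]].
Characteristic polynomial det(A - λI) = λ^2 + 4λ + 13 = 0.
Eigenvalues λ = -2 ± 3i (complex conjugate pair).
For λ=-2+3i: an eigenvector is (-1,-2) - i(-1,-3) = (-1 + i, -2 + 3i).
A real fundamental pair from Re and Im of e^((-2+3i)t)v: X_1 = e^(-2t)(cos(3t)·(-1,-2) + sin(3t)·(-1,-3)), X_2 = e^(-2t)(sin(3t)·(-1,-2) - cos(3t)·(-1,-3)).
General solution: K_1X_1 + K_2X_2.

x_1(t) = -K_1e^(-2t)sin(3t) - K_1e^(-2t)cos(3t) - K_2e^(-2t)sin(3t) + K_2e^(-2t)cos(3t), x_2(t) = -3K_1e^(-2t)sin(3t) - 2K_1e^(-2t)cos(3t) - 2K_2e^(-2t)sin(3t) + 3K_2e^(-2t)cos(3t)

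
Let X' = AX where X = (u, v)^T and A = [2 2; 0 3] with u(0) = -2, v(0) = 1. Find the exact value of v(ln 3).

27

A = [[2,2],[0,3]]; eigenvalues λ = 2, 3.
Eigenvectors: (1,0) for λ=2, (2,1) for λ=3.
From the initial condition, c_1 = -4, c_2 = 1.
v(ln 3) = (-4)(3^2)(0) + (1)(3^3)(1) = 27.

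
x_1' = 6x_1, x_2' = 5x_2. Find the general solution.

x_1(t) = -K_2e^(6t), x_2(t) = K_1e^(5t)

Coefficient matrix A = [[6, 0], [0, 5]].
Characteristic polynomial det(A - λI) = λ^2 - 11λ + 30 = 0.
Eigenvalues λ = 5, 6.
For λ=5: (A-λI) row 1 is [1, 0], so an eigenvector is (0, 1).
For λ=6: (A-λI) row 2 is [0, -1], so an eigenvector is (-1, 0).
General solution: K_1e^(5t)(0,1) + K_2e^(6t)(-1,0).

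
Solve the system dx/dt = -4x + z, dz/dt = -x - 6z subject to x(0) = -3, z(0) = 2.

Coefficient matrix A = [[-4, 1], [-1, -6]].
Characteristic polynomial det(A - λI) = λ^2 + 10λ + 25 = 0.
Single eigenvalue λ = -5 with algebraic multiplicity 2.
Eigenvector v = (-1,1); generalized eigenvector w with (A-λI)w=v is (1,-2).
General solution: e^(-5t)[c_1·v + c_2·(t·v + w)].
Applying x(0)=-3, z(0)=2 gives c_1=4, c_2=1.

x(t) = -te^(-5t) - 3e^(-5t), z(t) = te^(-5t) + 2e^(-5t)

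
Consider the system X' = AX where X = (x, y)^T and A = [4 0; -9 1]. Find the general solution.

x(t) = c_2e^(4t), y(t) = c_1e^(t) - 3c_2e^(4t)

Coefficient matrix A = [[4, 0], [-9, 1]].
Characteristic polynomial det(A - λI) = λ^2 - 5λ + 4 = 0.
Eigenvalues λ = 1, 4.
For λ=1: (A-λI) row 1 is [3, 0], so an eigenvector is (0, 1).
For λ=4: (A-λI) row 2 is [-9, -3], so an eigenvector is (1, -3).
General solution: c_1e^(t)(0,1) + c_2e^(4t)(1,-3).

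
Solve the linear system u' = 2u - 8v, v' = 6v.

u(t) = 2K_1e^(6t) - K_2e^(2t), v(t) = -K_1e^(6t)

Coefficient matrix A = [[2, -8], [0, 6]].
Characteristic polynomial det(A - λI) = λ^2 - 8λ + 12 = 0.
Eigenvalues λ = 6, 2.
For λ=6: (A-λI) row 1 is [-4, -8], so an eigenvector is (2, -1).
For λ=2: (A-λI) row 1 is [0, -8], so an eigenvector is (-1, 0).
General solution: K_1e^(6t)(2,-1) + K_2e^(2t)(-1,0).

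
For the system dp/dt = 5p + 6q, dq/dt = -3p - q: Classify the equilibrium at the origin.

A = [[5,6],[-3,-1]]; det(A-λI) = λ^2 - 4λ + 13.
λ = 2 ± 3i: positive real part.

unstable spiral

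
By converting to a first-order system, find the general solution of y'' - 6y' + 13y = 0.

y(t) = C_1e^(3t)cos(2t) + C_2e^(3t)sin(2t)

Let x_1 = y, x_2 = y'. Then x_1' = x_2 and x_2' = -13x_1 + 6x_2.
A = [[0,1],[-13,6]]; det(A-λI) = λ^2 - 6λ + 13.
Eigenvalues λ = 3 ± 2i.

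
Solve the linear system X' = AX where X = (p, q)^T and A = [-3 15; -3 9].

Coefficient matrix A = [[-3, 15], [-3, 9]].
Characteristic polynomial det(A - λI) = λ^2 - 6λ + 18 = 0.
Eigenvalues λ = 3 ± 3i (complex conjugate pair).
For λ=3+3i: an eigenvector is (-2,-1) - i(-1,0) = (-2 + i, -1).
A real fundamental pair from Re and Im of e^((3+3i)t)v: X_1 = e^(3t)(cos(3t)·(-2,-1) + sin(3t)·(-1,0)), X_2 = e^(3t)(sin(3t)·(-2,-1) - cos(3t)·(-1,0)).
General solution: c_1X_1 + c_2X_2.

p(t) = -c_1e^(3t)sin(3t) - 2c_1e^(3t)cos(3t) - 2c_2e^(3t)sin(3t) + c_2e^(3t)cos(3t), q(t) = -c_1e^(3t)cos(3t) - c_2e^(3t)sin(3t)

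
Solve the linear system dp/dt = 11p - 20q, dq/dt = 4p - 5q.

Coefficient matrix A = [[11, -20], [4, -5]].
Characteristic polynomial det(A - λI) = λ^2 - 6λ + 25 = 0.
Eigenvalues λ = 3 ± 4i (complex conjugate pair).
For λ=3+4i: an eigenvector is (2,1) - i(-1,0) = (2 + i, 1).
A real fundamental pair from Re and Im of e^((3+4i)t)v: X_1 = e^(3t)(cos(4t)·(2,1) + sin(4t)·(-1,0)), X_2 = e^(3t)(sin(4t)·(2,1) - cos(4t)·(-1,0)).
General solution: c_1X_1 + c_2X_2.

p(t) = -c_1e^(3t)sin(4t) + 2c_1e^(3t)cos(4t) + 2c_2e^(3t)sin(4t) + c_2e^(3t)cos(4t), q(t) = c_1e^(3t)cos(4t) + c_2e^(3t)sin(4t)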